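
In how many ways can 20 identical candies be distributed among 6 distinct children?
C(20+6-1, 6-1) = C(25, 5) = 53130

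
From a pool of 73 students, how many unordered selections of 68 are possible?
C(73,68) = 73!/(68!×5!) = 15020334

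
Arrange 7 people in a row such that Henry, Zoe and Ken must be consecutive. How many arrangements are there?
Treat the 3 as one block: (7-3+1)! × 3! = 120 × 6 = 720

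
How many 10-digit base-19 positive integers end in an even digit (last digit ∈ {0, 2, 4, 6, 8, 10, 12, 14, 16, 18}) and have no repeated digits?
Last∈{0,2,4,6,8,10,12,14,16,18}. Last=0: 17643225600. Last nonzero: 9×17×P(17,8) = 149967417600. Total = 167610643200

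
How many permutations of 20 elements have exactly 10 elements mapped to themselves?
Choose the 10 fixed points C(20,10) = 184756, derange the rest: !10 = Σ_{j=0}^{10} (-1)^j·10!/j! = 3628800 - 3628800 + 1814400 - 604800 + 151200 - 30240 + 5040 - 720 + 90 - 10 + 1 = 1334961. Product = 184756 × 1334961 = 246642054516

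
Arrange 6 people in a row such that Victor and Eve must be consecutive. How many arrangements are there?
Treat the 2 as one block: (6-2+1)! × 2! = 120 × 2 = 240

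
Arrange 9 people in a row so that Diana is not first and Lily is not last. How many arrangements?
By inclusion-exclusion: 9! - 2×(9-1)! + (9-2)! = 362880 - 80640 + 5040 = 287280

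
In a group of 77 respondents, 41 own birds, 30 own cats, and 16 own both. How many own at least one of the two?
|A∪B| = |A| + |B| - |A∩B| = 41 + 30 - 16 = 55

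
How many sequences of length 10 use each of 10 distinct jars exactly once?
10! = 3628800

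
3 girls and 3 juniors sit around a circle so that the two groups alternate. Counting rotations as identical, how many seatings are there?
Fix one of the girls: (3-1)! ways for the remaining girls, × 3! ways for the juniors = 2 × 6 = 12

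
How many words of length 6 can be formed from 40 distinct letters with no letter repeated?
P(40,6) = 40!/(40-6)! = 2763633600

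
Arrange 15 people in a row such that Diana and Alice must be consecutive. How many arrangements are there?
Treat the 2 as one block: (15-2+1)! × 2! = 87178291200 × 2 = 174356582400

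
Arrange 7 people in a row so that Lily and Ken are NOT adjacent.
Total - adjacent = 7! - (7-1)!×2 = 5040 - 1440 = 3600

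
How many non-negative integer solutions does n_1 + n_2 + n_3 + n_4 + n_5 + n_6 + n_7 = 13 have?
C(13+7-1, 7-1) = C(19, 6) = 27132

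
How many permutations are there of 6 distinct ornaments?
6! = 720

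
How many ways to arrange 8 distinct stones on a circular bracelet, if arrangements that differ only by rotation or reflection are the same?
(8-1)!/2 = 5040/2 = 2520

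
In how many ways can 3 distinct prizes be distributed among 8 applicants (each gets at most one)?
P(8,3) = 8!/(8-3)! = 336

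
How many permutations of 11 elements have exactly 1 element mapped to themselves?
Choose the 1 fixed point C(11,1) = 11, derange the rest: !10 = Σ_{j=0}^{10} (-1)^j·10!/j! = 3628800 - 3628800 + 1814400 - 604800 + 151200 - 30240 + 5040 - 720 + 90 - 10 + 1 = 1334961. Product = 11 × 1334961 = 14684571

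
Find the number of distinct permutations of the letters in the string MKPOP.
5! / (1! × 1! × 2! × 1!) = 60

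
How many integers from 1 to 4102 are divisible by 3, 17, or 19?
⌊4102/3⌋+⌊4102/17⌋+⌊4102/19⌋ - ⌊4102/51⌋-⌊4102/57⌋-⌊4102/323⌋ + ⌊4102/969⌋ = 1367+241+215 - 80-71-12 + 4 = 1664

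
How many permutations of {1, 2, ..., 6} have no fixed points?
!6 = Σ_{j=0}^{6} (-1)^j·6!/j! = 720 - 720 + 360 - 120 + 30 - 6 + 1 = 265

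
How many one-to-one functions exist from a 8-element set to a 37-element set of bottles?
P(37,8) = 37!/(37-8)! = 1556675366400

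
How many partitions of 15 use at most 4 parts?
By conjugation, equals partitions of 15 into parts ≤ 4. Let r_j(i) = number of partitions of i into parts ≤ j, for i = 0..15. r_1(i) = 1 for all i; r_j(i) = r_{j-1}(i) + r_j(i-j). Rows j = 2..4: ≤2: 1 1 2 2 3 3 4 4 5 5 6 6 7 7 8 8; ≤3: 1 1 2 3 4 5 7 8 10 12 14 16 19 21 24 27; ≤4: 1 1 2 3 5 6 9 11 15 18 23 27 34 39 47 54. r_4(15) = 54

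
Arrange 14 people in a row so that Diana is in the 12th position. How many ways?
Fix one position: (14-1)! = 6227020800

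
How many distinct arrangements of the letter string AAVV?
4! / (2! × 2!) = 6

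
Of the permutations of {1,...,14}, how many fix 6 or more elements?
Exactly j fixed points: C(14,j)·!(14-j); sum over j ≥ 6 (derangement numbers via !m = (m-1)·(!(m-1) + !(m-2)): !0..!8 = 1, 0, 1, 2, 9, 44, 265, 1854, 14833). Σ_{j=6}^{14} C(14,j)·!(14-j) = C(14,6)·!8 + C(14,7)·!7 + C(14,8)·!6 + C(14,9)·!5 + C(14,10)·!4 + C(14,11)·!3 + C(14,12)·!2 + C(14,13)·!1 + C(14,14)·!0 = 3003·14833 + 3432·1854 + 3003·265 + 2002·44 + 1001·9 + 364·2 + 91·1 + 14·0 + 1·1 = 51800139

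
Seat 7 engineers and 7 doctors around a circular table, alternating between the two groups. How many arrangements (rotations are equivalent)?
Fix one of the engineers: (7-1)! ways for the remaining engineers, × 7! ways for the doctors = 720 × 5040 = 3628800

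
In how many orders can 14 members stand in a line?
14! = 87178291200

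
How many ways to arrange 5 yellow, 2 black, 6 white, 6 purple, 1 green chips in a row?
20! / (5! × 2! × 6! × 6! × 1!) = 19554575040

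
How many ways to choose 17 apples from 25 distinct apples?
C(25,17) = 25!/(17!×8!) = 1081575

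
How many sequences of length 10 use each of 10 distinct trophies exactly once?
10! = 3628800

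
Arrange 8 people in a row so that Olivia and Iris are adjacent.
Treat as block: (8-1)! × 2! = 5040 × 2 = 10080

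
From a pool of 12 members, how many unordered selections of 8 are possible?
C(12,8) = 12!/(8!×4!) = 495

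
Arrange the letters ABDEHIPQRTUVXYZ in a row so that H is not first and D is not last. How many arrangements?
By inclusion-exclusion: 15! - 2×(15-1)! + (15-2)! = 1307674368000 - 174356582400 + 6227020800 = 1139544806400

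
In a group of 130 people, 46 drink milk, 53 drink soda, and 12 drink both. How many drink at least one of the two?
|A∪B| = |A| + |B| - |A∩B| = 46 + 53 - 12 = 87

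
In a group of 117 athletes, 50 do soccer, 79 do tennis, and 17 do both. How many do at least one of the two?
|A∪B| = |A| + |B| - |A∩B| = 50 + 79 - 17 = 112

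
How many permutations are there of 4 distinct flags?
4! = 24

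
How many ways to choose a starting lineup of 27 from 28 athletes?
C(28,27) = 28!/(27!×1!) = 28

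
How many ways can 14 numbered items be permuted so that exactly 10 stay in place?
Choose the 10 fixed points C(14,10) = 1001, derange the rest: !4 = Σ_{j=0}^{4} (-1)^j·4!/j! = 24 - 24 + 12 - 4 + 1 = 9. Product = 1001 × 9 = 9009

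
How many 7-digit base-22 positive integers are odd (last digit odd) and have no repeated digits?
Last∈{1,3,5,7,9,11,13,15,17,19,21}. Last=0: 0. Last nonzero: 11×20×P(20,5) = 409305600. Total = 409305600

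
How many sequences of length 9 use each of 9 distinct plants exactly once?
9! = 362880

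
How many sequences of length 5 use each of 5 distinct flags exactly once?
5! = 120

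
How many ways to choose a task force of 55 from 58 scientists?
C(58,55) = 58!/(55!×3!) = 30856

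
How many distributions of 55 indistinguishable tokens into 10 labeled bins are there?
C(55+10-1, 10-1) = C(64, 9) = 27540584512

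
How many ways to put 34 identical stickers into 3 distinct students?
C(34+3-1, 3-1) = C(36, 2) = 630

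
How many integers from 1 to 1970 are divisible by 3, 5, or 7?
⌊1970/3⌋+⌊1970/5⌋+⌊1970/7⌋ - ⌊1970/15⌋-⌊1970/21⌋-⌊1970/35⌋ + ⌊1970/105⌋ = 656+394+281 - 131-93-56 + 18 = 1069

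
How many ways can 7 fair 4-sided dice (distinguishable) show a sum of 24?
Coefficient of x^24 in (x + x² + ... + x^4)^7. By inclusion-exclusion on dice exceeding 4: Σ_j (-1)^j C(7,j)·C(24-1-4j, 6) = C(7,0)·C(23,6) - C(7,1)·C(19,6) + C(7,2)·C(15,6) - C(7,3)·C(11,6) + C(7,4)·C(7,6) = 1·100947 - 7·27132 + 21·5005 - 35·462 + 35·7 = 203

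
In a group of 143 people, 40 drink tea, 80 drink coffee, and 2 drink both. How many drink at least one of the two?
|A∪B| = |A| + |B| - |A∩B| = 40 + 80 - 2 = 118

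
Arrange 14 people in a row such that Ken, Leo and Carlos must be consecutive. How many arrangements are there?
Treat the 3 as one block: (14-3+1)! × 3! = 479001600 × 6 = 2874009600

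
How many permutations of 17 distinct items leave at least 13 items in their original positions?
Exactly j fixed points: C(17,j)·!(17-j); sum over j ≥ 13 (derangement numbers via !m = (m-1)·(!(m-1) + !(m-2)): !0..!4 = 1, 0, 1, 2, 9). Σ_{j=13}^{17} C(17,j)·!(17-j) = C(17,13)·!4 + C(17,14)·!3 + C(17,15)·!2 + C(17,16)·!1 + C(17,17)·!0 = 2380·9 + 680·2 + 136·1 + 17·0 + 1·1 = 22917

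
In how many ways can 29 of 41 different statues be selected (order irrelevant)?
C(41,29) = 41!/(29!×12!) = 7898654920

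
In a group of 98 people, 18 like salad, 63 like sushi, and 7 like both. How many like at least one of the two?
|A∪B| = |A| + |B| - |A∩B| = 18 + 63 - 7 = 74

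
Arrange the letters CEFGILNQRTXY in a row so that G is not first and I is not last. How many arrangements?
By inclusion-exclusion: 12! - 2×(12-1)! + (12-2)! = 479001600 - 79833600 + 3628800 = 402796800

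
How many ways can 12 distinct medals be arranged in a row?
12! = 479001600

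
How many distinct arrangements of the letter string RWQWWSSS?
8! / (1! × 1! × 3! × 3!) = 1120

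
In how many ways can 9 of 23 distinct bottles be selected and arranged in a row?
P(23,9) = 23!/(23-9)! = 296541907200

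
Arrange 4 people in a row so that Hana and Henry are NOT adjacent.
Total - adjacent = 4! - (4-1)!×2 = 24 - 12 = 12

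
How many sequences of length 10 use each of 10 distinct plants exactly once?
10! = 3628800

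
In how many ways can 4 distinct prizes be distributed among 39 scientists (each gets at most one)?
P(39,4) = 39!/(39-4)! = 1974024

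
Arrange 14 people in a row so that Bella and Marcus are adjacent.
Treat as block: (14-1)! × 2! = 6227020800 × 2 = 12454041600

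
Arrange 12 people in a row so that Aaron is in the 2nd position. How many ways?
Fix one position: (12-1)! = 39916800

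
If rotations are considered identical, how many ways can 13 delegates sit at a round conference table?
Circular: fix one position, arrange the rest. (13-1)! = 479001600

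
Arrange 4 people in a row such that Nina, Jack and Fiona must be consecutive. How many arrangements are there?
Treat the 3 as one block: (4-3+1)! × 3! = 2 × 6 = 12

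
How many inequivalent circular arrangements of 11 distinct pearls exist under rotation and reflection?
(11-1)!/2 = 3628800/2 = 1814400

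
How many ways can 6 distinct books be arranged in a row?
6! = 720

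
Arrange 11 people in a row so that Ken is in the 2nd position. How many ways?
Fix one position: (11-1)! = 3628800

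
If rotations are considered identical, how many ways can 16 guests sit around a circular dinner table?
Circular: fix one position, arrange the rest. (16-1)! = 1307674368000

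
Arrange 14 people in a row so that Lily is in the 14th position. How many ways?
Fix one position: (14-1)! = 6227020800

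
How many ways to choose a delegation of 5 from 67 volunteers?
C(67,5) = 67!/(5!×62!) = 9657648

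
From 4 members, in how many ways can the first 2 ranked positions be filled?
P(4,2) = 4!/(4-2)! = 12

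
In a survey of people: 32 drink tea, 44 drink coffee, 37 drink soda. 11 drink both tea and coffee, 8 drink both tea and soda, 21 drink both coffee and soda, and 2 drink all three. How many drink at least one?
|A∪B∪C| = 32+44+37-11-8-21+2 = 75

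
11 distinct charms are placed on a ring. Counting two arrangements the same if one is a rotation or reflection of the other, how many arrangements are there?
(11-1)!/2 = 3628800/2 = 1814400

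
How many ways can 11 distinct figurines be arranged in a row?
11! = 39916800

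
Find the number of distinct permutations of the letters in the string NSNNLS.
6! / (2! × 3! × 1!) = 60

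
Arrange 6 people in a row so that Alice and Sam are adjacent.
Treat as block: (6-1)! × 2! = 120 × 2 = 240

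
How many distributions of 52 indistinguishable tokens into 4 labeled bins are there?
C(52+4-1, 4-1) = C(55, 3) = 26235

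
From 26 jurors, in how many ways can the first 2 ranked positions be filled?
P(26,2) = 26!/(26-2)! = 650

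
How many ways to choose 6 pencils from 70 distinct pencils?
C(70,6) = 70!/(6!×64!) = 131115985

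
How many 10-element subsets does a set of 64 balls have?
C(64,10) = 64!/(10!×54!) = 151473214816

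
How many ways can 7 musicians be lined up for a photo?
7! = 5040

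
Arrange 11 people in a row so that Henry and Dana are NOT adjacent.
Total - adjacent = 11! - (11-1)!×2 = 39916800 - 7257600 = 32659200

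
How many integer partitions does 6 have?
Pentagonal recurrence p(n) = p(n-1) + p(n-2) - p(n-5) - p(n-7) + p(n-12) + p(n-15) - ... gives p(0..5) = 1, 1, 2, 3, 5, 7. p(6) = p(5) + p(4) - p(1) = 7 + 5 - 1 = 11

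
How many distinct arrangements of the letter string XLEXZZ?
6! / (1! × 1! × 2! × 2!) = 180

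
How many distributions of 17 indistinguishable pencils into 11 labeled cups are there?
C(17+11-1, 11-1) = C(27, 10) = 8436285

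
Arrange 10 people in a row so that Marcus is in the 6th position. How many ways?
Fix one position: (10-1)! = 362880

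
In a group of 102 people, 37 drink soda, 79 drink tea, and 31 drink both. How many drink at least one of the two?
|A∪B| = |A| + |B| - |A∩B| = 37 + 79 - 31 = 85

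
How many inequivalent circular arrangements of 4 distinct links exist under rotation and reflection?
(4-1)!/2 = 6/2 = 3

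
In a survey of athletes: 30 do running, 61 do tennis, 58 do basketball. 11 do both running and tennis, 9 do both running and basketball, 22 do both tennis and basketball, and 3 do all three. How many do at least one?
|A∪B∪C| = 30+61+58-11-9-22+3 = 110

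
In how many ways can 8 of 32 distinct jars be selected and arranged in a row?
P(32,8) = 32!/(32-8)! = 424097856000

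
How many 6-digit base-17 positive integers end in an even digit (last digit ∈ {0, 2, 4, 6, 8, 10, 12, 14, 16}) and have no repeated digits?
Last∈{0,2,4,6,8,10,12,14,16}. Last=0: 524160. Last nonzero: 8×15×P(15,4) = 3931200. Total = 4455360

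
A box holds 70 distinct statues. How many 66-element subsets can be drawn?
C(70,66) = 70!/(66!×4!) = 916895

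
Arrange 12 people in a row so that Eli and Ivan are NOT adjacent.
Total - adjacent = 12! - (12-1)!×2 = 479001600 - 79833600 = 399168000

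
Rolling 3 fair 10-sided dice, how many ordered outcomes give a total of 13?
Coefficient of x^13 in (x + x² + ... + x^10)^3. By inclusion-exclusion on dice exceeding 10: Σ_j (-1)^j C(3,j)·C(13-1-10j, 2) = C(3,0)·C(12,2) - C(3,1)·C(2,2) = 1·66 - 3·1 = 63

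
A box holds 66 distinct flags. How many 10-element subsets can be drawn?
C(66,10) = 66!/(10!×56!) = 210980549208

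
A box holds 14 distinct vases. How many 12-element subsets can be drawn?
C(14,12) = 14!/(12!×2!) = 91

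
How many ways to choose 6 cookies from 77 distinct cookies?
C(77,6) = 77!/(6!×71!) = 237093780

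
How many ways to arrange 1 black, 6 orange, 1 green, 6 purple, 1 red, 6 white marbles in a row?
21! / (1! × 6! × 1! × 6! × 1! × 6!) = 136882025280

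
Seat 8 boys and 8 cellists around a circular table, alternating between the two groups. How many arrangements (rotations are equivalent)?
Fix one of the boys: (8-1)! ways for the remaining boys, × 8! ways for the cellists = 5040 × 40320 = 203212800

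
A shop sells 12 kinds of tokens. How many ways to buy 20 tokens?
C(20+12-1, 12-1) = C(31, 11) = 84672315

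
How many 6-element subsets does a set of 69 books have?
C(69,6) = 69!/(6!×63!) = 119877472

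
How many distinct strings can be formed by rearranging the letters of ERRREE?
6! / (3! × 3!) = 20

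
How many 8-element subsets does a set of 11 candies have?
C(11,8) = 11!/(8!×3!) = 165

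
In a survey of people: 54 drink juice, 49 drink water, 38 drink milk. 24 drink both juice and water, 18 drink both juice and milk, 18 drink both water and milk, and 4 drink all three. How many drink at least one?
|A∪B∪C| = 54+49+38-24-18-18+4 = 85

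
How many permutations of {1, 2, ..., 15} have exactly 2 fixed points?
Choose the 2 fixed points C(15,2) = 105, derange the rest: !13 = Σ_{j=0}^{13} (-1)^j·13!/j! = 6227020800 - 6227020800 + 3113510400 - 1037836800 + 259459200 - 51891840 + 8648640 - 1235520 + 154440 - 17160 + 1716 - 156 + 13 - 1 = 2290792932. Product = 105 × 2290792932 = 240533257860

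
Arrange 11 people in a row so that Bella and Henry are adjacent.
Treat as block: (11-1)! × 2! = 3628800 × 2 = 7257600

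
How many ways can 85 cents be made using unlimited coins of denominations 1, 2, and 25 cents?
Coefficient of x^85 in 1/(1-x^1) · 1/(1-x^2) · 1/(1-x^25). Case on j = number of 25-cent coins (j = 0..3); remainder r = 85 - 25j is made from {1,2} in ⌊r/2⌋+1 ways. r = 85, 60, 35, 10 → 43 + 31 + 18 + 6 = 98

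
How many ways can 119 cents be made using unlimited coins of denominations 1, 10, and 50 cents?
Coefficient of x^119 in 1/(1-x^1) · 1/(1-x^10) · 1/(1-x^50). Case on j = number of 50-cent coins (j = 0..2); remainder r = 119 - 50j is made from {1,10} in ⌊r/10⌋+1 ways. r = 119, 69, 19 → 12 + 7 + 2 = 21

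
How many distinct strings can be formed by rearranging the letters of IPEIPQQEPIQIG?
13! / (1! × 3! × 3! × 4! × 2!) = 3603600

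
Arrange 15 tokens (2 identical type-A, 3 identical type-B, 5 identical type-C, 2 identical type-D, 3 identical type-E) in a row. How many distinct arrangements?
15! / (2! × 3! × 5! × 2! × 3!) = 75675600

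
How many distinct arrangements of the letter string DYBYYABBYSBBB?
13! / (1! × 6! × 4! × 1! × 1!) = 360360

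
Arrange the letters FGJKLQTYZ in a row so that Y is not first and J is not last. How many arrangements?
By inclusion-exclusion: 9! - 2×(9-1)! + (9-2)! = 362880 - 80640 + 5040 = 287280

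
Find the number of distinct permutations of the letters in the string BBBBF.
5! / (4! × 1!) = 5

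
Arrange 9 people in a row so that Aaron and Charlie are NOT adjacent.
Total - adjacent = 9! - (9-1)!×2 = 362880 - 80640 = 282240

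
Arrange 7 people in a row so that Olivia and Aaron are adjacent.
Treat as block: (7-1)! × 2! = 720 × 2 = 1440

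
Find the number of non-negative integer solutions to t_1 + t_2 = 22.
C(22+2-1, 2-1) = C(23, 1) = 23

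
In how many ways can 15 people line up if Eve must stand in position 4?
Fix one position: (15-1)! = 87178291200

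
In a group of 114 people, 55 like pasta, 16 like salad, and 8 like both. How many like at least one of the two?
|A∪B| = |A| + |B| - |A∩B| = 55 + 16 - 8 = 63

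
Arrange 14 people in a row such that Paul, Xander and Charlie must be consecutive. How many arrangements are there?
Treat the 3 as one block: (14-3+1)! × 3! = 479001600 × 6 = 2874009600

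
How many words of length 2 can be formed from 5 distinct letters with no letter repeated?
P(5,2) = 5!/(5-2)! = 20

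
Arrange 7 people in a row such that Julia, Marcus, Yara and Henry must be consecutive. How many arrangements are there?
Treat the 4 as one block: (7-4+1)! × 4! = 24 × 24 = 576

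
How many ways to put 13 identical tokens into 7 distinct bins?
C(13+7-1, 7-1) = C(19, 6) = 27132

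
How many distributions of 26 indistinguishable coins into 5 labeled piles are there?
C(26+5-1, 5-1) = C(30, 4) = 27405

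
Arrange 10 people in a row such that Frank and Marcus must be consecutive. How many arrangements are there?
Treat the 2 as one block: (10-2+1)! × 2! = 362880 × 2 = 725760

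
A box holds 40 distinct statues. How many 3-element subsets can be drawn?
C(40,3) = 40!/(3!×37!) = 9880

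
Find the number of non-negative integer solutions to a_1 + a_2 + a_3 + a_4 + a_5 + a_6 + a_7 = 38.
C(38+7-1, 7-1) = C(44, 6) = 7059052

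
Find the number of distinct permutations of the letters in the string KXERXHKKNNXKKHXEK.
17! / (6! × 1! × 4! × 2! × 2! × 2!) = 2572970400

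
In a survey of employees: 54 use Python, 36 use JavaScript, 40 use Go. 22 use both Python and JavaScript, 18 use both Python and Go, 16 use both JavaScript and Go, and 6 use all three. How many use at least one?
|A∪B∪C| = 54+36+40-22-18-16+6 = 80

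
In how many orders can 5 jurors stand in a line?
5! = 120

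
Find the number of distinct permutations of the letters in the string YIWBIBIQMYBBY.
13! / (1! × 1! × 4! × 1! × 3! × 3!) = 7207200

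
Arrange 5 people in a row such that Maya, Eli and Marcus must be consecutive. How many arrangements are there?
Treat the 3 as one block: (5-3+1)! × 3! = 6 × 6 = 36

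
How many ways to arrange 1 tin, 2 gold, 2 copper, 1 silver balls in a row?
6! / (1! × 2! × 2! × 1!) = 180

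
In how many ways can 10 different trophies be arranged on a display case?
10! = 3628800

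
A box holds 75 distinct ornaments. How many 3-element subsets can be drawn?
C(75,3) = 75!/(3!×72!) = 67525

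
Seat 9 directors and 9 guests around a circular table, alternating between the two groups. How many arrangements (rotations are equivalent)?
Fix one of the directors: (9-1)! ways for the remaining directors, × 9! ways for the guests = 40320 × 362880 = 14631321600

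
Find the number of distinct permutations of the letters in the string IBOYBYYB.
8! / (3! × 1! × 1! × 3!) = 1120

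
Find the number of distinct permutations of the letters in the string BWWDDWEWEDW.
11! / (5! × 2! × 3! × 1!) = 27720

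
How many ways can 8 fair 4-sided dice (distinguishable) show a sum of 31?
Coefficient of x^31 in (x + x² + ... + x^4)^8. By inclusion-exclusion on dice exceeding 4: Σ_j (-1)^j C(8,j)·C(31-1-4j, 7) = C(8,0)·C(30,7) - C(8,1)·C(26,7) + C(8,2)·C(22,7) - C(8,3)·C(18,7) + C(8,4)·C(14,7) - C(8,5)·C(10,7) = 1·2035800 - 8·657800 + 28·170544 - 56·31824 + 70·3432 - 56·120 = 8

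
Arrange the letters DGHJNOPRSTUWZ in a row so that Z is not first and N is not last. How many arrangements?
By inclusion-exclusion: 13! - 2×(13-1)! + (13-2)! = 6227020800 - 958003200 + 39916800 = 5308934400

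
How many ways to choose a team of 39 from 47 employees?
C(47,39) = 47!/(39!×8!) = 314457495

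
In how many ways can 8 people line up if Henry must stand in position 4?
Fix one position: (8-1)! = 5040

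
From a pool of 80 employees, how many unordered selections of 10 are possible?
C(80,10) = 80!/(10!×70!) = 1646492110120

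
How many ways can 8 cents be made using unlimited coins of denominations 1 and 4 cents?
Coefficient of x^8 in 1/(1-x^1) · 1/(1-x^4). Use j coins of 4 for j = 0..⌊8/4⌋ = 2, the rest in 1s: 2 + 1 = 3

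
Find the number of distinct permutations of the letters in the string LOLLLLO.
7! / (2! × 5!) = 21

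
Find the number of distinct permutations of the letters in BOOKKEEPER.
10! / (1! × 2! × 2! × 3! × 1! × 1!) = 151200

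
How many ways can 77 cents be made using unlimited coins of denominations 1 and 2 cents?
Coefficient of x^77 in 1/(1-x^1) · 1/(1-x^2). Use j coins of 2 for j = 0..⌊77/2⌋ = 38, the rest in 1s: 38 + 1 = 39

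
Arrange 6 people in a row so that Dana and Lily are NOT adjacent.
Total - adjacent = 6! - (6-1)!×2 = 720 - 240 = 480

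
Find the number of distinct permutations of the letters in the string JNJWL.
5! / (1! × 1! × 2! × 1!) = 60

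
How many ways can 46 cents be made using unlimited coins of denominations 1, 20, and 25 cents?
Coefficient of x^46 in 1/(1-x^1) · 1/(1-x^20) · 1/(1-x^25). Case on j = number of 25-cent coins (j = 0..1); remainder r = 46 - 25j is made from {1,20} in ⌊r/20⌋+1 ways. r = 46, 21 → 3 + 2 = 5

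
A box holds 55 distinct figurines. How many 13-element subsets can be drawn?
C(55,13) = 55!/(13!×42!) = 1451182990950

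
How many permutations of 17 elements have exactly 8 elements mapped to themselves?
Choose the 8 fixed points C(17,8) = 24310, derange the rest: !9 = Σ_{j=0}^{9} (-1)^j·9!/j! = 362880 - 362880 + 181440 - 60480 + 15120 - 3024 + 504 - 72 + 9 - 1 = 133496. Product = 24310 × 133496 = 3245287760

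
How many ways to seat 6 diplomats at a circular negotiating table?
Circular: fix one position, arrange the rest. (6-1)! = 120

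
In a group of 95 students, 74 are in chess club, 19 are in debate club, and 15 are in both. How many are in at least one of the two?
|A∪B| = |A| + |B| - |A∩B| = 74 + 19 - 15 = 78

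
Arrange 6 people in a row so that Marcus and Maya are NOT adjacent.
Total - adjacent = 6! - (6-1)!×2 = 720 - 240 = 480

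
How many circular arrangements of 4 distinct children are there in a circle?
Circular: fix one position, arrange the rest. (4-1)! = 6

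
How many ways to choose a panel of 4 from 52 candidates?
C(52,4) = 52!/(4!×48!) = 270725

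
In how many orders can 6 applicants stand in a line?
6! = 720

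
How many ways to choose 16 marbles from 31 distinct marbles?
C(31,16) = 31!/(16!×15!) = 300540195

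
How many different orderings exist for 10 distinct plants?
10! = 3628800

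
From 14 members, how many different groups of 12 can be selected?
C(14,12) = 14!/(12!×2!) = 91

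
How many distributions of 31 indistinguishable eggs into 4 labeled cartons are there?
C(31+4-1, 4-1) = C(34, 3) = 5984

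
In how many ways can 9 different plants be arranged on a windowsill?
9! = 362880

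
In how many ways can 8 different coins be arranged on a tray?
8! = 40320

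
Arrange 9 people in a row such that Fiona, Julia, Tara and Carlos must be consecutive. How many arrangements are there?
Treat the 4 as one block: (9-4+1)! × 4! = 720 × 24 = 17280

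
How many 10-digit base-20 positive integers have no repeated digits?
First digit: 19 choices (nonzero). Then descending: 19 × 19 × 18 × 17 × 16 × 15 × 14 × 13 × 12 × 11 = 636920444160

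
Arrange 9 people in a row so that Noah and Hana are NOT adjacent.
Total - adjacent = 9! - (9-1)!×2 = 362880 - 80640 = 282240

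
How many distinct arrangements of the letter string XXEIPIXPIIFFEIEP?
16! / (2! × 3! × 5! × 3! × 3!) = 403603200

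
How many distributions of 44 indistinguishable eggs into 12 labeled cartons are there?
C(44+12-1, 12-1) = C(55, 11) = 119653565850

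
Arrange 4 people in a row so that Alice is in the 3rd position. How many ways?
Fix one position: (4-1)! = 6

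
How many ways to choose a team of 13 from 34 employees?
C(34,13) = 34!/(13!×21!) = 927983760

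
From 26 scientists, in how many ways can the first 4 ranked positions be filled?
P(26,4) = 26!/(26-4)! = 358800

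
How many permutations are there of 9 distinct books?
9! = 362880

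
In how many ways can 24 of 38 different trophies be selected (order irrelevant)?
C(38,24) = 38!/(24!×14!) = 9669554100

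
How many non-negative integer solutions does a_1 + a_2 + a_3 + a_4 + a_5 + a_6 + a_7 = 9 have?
C(9+7-1, 7-1) = C(15, 6) = 5005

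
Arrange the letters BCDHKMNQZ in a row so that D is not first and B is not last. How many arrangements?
By inclusion-exclusion: 9! - 2×(9-1)! + (9-2)! = 362880 - 80640 + 5040 = 287280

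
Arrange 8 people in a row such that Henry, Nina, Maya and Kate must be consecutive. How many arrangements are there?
Treat the 4 as one block: (8-4+1)! × 4! = 120 × 24 = 2880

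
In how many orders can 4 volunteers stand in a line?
4! = 24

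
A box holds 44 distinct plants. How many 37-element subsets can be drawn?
C(44,37) = 44!/(37!×7!) = 38320568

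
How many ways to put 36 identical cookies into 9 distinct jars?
C(36+9-1, 9-1) = C(44, 8) = 177232627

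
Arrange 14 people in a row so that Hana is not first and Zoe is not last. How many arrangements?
By inclusion-exclusion: 14! - 2×(14-1)! + (14-2)! = 87178291200 - 12454041600 + 479001600 = 75203251200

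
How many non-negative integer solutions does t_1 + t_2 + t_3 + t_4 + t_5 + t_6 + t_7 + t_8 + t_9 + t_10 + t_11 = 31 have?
C(31+11-1, 11-1) = C(41, 10) = 1121099408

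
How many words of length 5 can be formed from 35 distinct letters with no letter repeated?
P(35,5) = 35!/(35-5)! = 38955840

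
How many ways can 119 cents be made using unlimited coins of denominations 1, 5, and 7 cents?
Coefficient of x^119 in 1/(1-x^1) · 1/(1-x^5) · 1/(1-x^7). Case on j = number of 7-cent coins (j = 0..17); remainder r = 119 - 7j is made from {1,5} in ⌊r/5⌋+1 ways. r = 119, 112, 105, 98, 91, 84, 77, 70, 63, 56, 49, 42, 35, 28, 21, 14, 7, 0 → 24 + 23 + 22 + 20 + 19 + 17 + 16 + 15 + 13 + 12 + 10 + 9 + 8 + 6 + 5 + 3 + 2 + 1 = 225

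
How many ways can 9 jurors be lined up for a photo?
9! = 362880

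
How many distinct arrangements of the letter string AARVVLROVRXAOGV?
15! / (3! × 4! × 1! × 1! × 1! × 3! × 2!) = 756756000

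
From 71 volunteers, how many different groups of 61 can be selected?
C(71,61) = 71!/(61!×10!) = 461738052776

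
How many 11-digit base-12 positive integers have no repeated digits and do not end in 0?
Last digit: 11 nonzero choices. First digit: 10 (nonzero, ≠last). Middle 9: P(10,9) = 3628800. Total = 399168000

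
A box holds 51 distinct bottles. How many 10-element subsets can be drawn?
C(51,10) = 51!/(10!×41!) = 12777711870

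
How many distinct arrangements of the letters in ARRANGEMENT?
11! / (2! × 2! × 2! × 1! × 2! × 1! × 1!) = 2494800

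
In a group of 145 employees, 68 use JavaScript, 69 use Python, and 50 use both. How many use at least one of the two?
|A∪B| = |A| + |B| - |A∩B| = 68 + 69 - 50 = 87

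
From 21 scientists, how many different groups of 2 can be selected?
C(21,2) = 21!/(2!×19!) = 210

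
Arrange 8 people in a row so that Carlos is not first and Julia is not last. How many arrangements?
By inclusion-exclusion: 8! - 2×(8-1)! + (8-2)! = 40320 - 10080 + 720 = 30960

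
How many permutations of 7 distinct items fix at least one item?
Complement of the derangements. !7 = Σ_{j=0}^{7} (-1)^j·7!/j! = 5040 - 5040 + 2520 - 840 + 210 - 42 + 7 - 1 = 1854. 7! - !7 = 5040 - 1854 = 3186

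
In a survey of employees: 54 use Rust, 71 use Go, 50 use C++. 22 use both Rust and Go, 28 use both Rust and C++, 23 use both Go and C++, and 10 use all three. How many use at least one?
|A∪B∪C| = 54+71+50-22-28-23+10 = 112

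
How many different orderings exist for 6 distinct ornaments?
6! = 720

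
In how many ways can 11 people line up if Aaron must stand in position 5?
Fix one position: (11-1)! = 3628800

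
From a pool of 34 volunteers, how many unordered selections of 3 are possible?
C(34,3) = 34!/(3!×31!) = 5984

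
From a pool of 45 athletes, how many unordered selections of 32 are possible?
C(45,32) = 45!/(32!×13!) = 73006209045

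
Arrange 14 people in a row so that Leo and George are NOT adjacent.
Total - adjacent = 14! - (14-1)!×2 = 87178291200 - 12454041600 = 74724249600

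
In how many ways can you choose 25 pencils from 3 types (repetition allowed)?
C(25+3-1, 3-1) = C(27, 2) = 351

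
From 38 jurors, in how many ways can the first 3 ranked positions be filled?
P(38,3) = 38!/(38-3)! = 50616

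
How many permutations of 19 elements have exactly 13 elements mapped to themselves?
Choose the 13 fixed points C(19,13) = 27132, derange the rest: !6 = Σ_{j=0}^{6} (-1)^j·6!/j! = 720 - 720 + 360 - 120 + 30 - 6 + 1 = 265. Product = 27132 × 265 = 7189980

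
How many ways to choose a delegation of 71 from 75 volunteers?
C(75,71) = 75!/(71!×4!) = 1215450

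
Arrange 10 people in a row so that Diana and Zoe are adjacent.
Treat as block: (10-1)! × 2! = 362880 × 2 = 725760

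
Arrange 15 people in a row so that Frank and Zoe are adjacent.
Treat as block: (15-1)! × 2! = 87178291200 × 2 = 174356582400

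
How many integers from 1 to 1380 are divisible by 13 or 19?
⌊1380/13⌋ + ⌊1380/19⌋ - ⌊1380/247⌋ = 106 + 72 - 5 = 173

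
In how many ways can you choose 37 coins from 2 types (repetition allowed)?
C(37+2-1, 2-1) = C(38, 1) = 38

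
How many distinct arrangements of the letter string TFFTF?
5! / (2! × 3!) = 10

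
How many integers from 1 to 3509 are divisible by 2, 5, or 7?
⌊3509/2⌋+⌊3509/5⌋+⌊3509/7⌋ - ⌊3509/10⌋-⌊3509/14⌋-⌊3509/35⌋ + ⌊3509/70⌋ = 1754+701+501 - 350-250-100 + 50 = 2306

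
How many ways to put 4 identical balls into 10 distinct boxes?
C(4+10-1, 10-1) = C(13, 9) = 715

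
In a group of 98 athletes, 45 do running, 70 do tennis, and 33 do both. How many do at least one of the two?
|A∪B| = |A| + |B| - |A∩B| = 45 + 70 - 33 = 82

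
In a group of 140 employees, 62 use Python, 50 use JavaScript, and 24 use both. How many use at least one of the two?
|A∪B| = |A| + |B| - |A∩B| = 62 + 50 - 24 = 88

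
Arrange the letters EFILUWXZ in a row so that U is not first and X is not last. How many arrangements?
By inclusion-exclusion: 8! - 2×(8-1)! + (8-2)! = 40320 - 10080 + 720 = 30960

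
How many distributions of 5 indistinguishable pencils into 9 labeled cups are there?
C(5+9-1, 9-1) = C(13, 8) = 1287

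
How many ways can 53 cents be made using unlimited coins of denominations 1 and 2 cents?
Coefficient of x^53 in 1/(1-x^1) · 1/(1-x^2). Use j coins of 2 for j = 0..⌊53/2⌋ = 26, the rest in 1s: 26 + 1 = 27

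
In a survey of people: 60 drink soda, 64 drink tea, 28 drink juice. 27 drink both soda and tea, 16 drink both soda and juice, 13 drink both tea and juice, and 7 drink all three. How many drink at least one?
|A∪B∪C| = 60+64+28-27-16-13+7 = 103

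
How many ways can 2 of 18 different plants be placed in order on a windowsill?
P(18,2) = 18!/(18-2)! = 306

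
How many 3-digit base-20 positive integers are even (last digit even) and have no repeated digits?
Last∈{0,2,4,6,8,10,12,14,16,18}. Last=0: 342. Last nonzero: 9×18×P(18,1) = 2916. Total = 3258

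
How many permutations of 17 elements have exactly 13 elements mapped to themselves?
Choose the 13 fixed points C(17,13) = 2380, derange the rest: !4 = Σ_{j=0}^{4} (-1)^j·4!/j! = 24 - 24 + 12 - 4 + 1 = 9. Product = 2380 × 9 = 21420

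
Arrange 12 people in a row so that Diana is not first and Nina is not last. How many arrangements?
By inclusion-exclusion: 12! - 2×(12-1)! + (12-2)! = 479001600 - 79833600 + 3628800 = 402796800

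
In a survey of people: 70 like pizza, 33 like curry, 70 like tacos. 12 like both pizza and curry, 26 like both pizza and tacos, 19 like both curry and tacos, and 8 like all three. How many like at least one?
|A∪B∪C| = 70+33+70-12-26-19+8 = 124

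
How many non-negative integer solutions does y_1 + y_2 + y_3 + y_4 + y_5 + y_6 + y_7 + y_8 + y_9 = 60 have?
C(60+9-1, 9-1) = C(68, 8) = 7392009768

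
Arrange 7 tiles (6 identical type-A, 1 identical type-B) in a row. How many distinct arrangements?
7! / (6! × 1!) = 7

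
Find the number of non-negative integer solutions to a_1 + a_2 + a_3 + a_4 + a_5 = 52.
C(52+5-1, 5-1) = C(56, 4) = 367290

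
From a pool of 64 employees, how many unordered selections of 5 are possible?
C(64,5) = 64!/(5!×59!) = 7624512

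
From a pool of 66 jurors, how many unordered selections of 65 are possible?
C(66,65) = 66!/(65!×1!) = 66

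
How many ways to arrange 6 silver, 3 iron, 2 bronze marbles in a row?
11! / (6! × 3! × 2!) = 4620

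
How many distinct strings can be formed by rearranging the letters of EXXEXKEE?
8! / (1! × 3! × 4!) = 280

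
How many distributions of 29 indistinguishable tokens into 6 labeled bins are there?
C(29+6-1, 6-1) = C(34, 5) = 278256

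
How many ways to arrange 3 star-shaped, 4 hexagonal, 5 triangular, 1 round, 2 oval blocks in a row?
15! / (3! × 4! × 5! × 1! × 2!) = 37837800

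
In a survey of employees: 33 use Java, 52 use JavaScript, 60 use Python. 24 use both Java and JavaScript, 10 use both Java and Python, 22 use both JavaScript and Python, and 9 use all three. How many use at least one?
|A∪B∪C| = 33+52+60-24-10-22+9 = 98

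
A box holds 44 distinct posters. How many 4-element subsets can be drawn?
C(44,4) = 44!/(4!×40!) = 135751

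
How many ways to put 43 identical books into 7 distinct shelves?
C(43+7-1, 7-1) = C(49, 6) = 13983816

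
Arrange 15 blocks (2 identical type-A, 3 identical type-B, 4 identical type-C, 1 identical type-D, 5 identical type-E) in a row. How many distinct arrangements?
15! / (2! × 3! × 4! × 1! × 5!) = 37837800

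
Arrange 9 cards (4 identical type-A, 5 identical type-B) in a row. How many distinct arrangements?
9! / (4! × 5!) = 126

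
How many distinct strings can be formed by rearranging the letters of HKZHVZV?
7! / (1! × 2! × 2! × 2!) = 630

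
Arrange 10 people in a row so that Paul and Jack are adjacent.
Treat as block: (10-1)! × 2! = 362880 × 2 = 725760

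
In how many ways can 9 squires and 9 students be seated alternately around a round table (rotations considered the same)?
Fix one of the squires: (9-1)! ways for the remaining squires, × 9! ways for the students = 40320 × 362880 = 14631321600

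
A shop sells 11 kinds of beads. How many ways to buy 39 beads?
C(39+11-1, 11-1) = C(49, 10) = 8217822536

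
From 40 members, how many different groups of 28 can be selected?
C(40,28) = 40!/(28!×12!) = 5586853480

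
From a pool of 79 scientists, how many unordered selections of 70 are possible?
C(79,70) = 79!/(70!×9!) = 205811513765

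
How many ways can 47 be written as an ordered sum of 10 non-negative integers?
C(47+10-1, 10-1) = C(56, 9) = 7575968400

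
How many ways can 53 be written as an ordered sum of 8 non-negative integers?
C(53+8-1, 8-1) = C(60, 7) = 386206920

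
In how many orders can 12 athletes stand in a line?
12! = 479001600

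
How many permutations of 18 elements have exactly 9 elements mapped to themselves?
Choose the 9 fixed points C(18,9) = 48620, derange the rest: !9 = Σ_{j=0}^{9} (-1)^j·9!/j! = 362880 - 362880 + 181440 - 60480 + 15120 - 3024 + 504 - 72 + 9 - 1 = 133496. Product = 48620 × 133496 = 6490575520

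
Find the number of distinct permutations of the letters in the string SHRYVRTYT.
9! / (1! × 2! × 2! × 1! × 1! × 2!) = 45360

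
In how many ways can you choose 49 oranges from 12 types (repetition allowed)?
C(49+12-1, 12-1) = C(60, 11) = 342700125300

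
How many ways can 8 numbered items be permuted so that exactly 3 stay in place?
Choose the 3 fixed points C(8,3) = 56, derange the rest: !5 = Σ_{j=0}^{5} (-1)^j·5!/j! = 120 - 120 + 60 - 20 + 5 - 1 = 44. Product = 56 × 44 = 2464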